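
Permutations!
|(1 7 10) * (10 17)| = |(1 7 17 10)| = 4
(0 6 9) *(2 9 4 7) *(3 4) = [6, 1, 9, 4, 7, 5, 3, 2, 8, 0] = (0 6 3 4 7 2 9)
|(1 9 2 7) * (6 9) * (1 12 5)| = |(1 6 9 2 7 12 5)| = 7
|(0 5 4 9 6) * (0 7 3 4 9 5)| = 6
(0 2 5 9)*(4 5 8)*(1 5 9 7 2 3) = (0 3 1 5 7 2 8 4 9) = [3, 5, 8, 1, 9, 7, 6, 2, 4, 0]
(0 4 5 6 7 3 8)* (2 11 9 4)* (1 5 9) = (0 2 11 1 5 6 7 3 8)(4 9) = [2, 5, 11, 8, 9, 6, 7, 3, 0, 4, 10, 1]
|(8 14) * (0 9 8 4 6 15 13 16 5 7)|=|(0 9 8 14 4 6 15 13 16 5 7)|=11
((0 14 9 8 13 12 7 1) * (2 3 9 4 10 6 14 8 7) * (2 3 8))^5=[3, 12, 9, 2, 10, 5, 14, 13, 7, 8, 6, 11, 0, 1, 4]=(0 3 2 9 8 7 13 1 12)(4 10 6 14)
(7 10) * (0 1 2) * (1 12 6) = (0 12 6 1 2)(7 10) = [12, 2, 0, 3, 4, 5, 1, 10, 8, 9, 7, 11, 6]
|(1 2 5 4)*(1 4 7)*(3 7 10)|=|(1 2 5 10 3 7)|=6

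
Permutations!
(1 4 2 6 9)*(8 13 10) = (1 4 2 6 9)(8 13 10) = [0, 4, 6, 3, 2, 5, 9, 7, 13, 1, 8, 11, 12, 10]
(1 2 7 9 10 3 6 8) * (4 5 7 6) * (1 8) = (1 2 6)(3 4 5 7 9 10) = [0, 2, 6, 4, 5, 7, 1, 9, 8, 10, 3]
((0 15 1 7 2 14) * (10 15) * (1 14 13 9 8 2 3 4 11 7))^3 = (0 14 15 10)(2 8 9 13)(3 7 11 4) = [14, 1, 8, 7, 3, 5, 6, 11, 9, 13, 0, 4, 12, 2, 15, 10]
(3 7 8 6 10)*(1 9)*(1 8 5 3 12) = (1 9 8 6 10 12)(3 7 5) = [0, 9, 2, 7, 4, 3, 10, 5, 6, 8, 12, 11, 1]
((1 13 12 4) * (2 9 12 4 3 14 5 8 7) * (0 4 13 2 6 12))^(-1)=(0 9 2 1 4)(3 12 6 7 8 5 14)=[9, 4, 1, 12, 0, 14, 7, 8, 5, 2, 10, 11, 6, 13, 3]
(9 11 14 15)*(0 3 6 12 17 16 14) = [3, 1, 2, 6, 4, 5, 12, 7, 8, 11, 10, 0, 17, 13, 15, 9, 14, 16] = (0 3 6 12 17 16 14 15 9 11)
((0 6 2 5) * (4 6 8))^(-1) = [5, 1, 6, 3, 8, 2, 4, 7, 0] = (0 5 2 6 4 8)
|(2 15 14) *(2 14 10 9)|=4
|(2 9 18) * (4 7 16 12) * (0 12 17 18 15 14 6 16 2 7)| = |(0 12 4)(2 9 15 14 6 16 17 18 7)| = 9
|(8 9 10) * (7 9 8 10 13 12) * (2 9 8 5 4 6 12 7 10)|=10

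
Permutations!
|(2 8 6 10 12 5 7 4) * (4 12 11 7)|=9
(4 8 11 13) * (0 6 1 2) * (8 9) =[6, 2, 0, 3, 9, 5, 1, 7, 11, 8, 10, 13, 12, 4] =(0 6 1 2)(4 9 8 11 13)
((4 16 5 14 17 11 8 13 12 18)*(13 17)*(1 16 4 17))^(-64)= (1 18 5 11 13)(8 12 16 17 14)= [0, 18, 2, 3, 4, 11, 6, 7, 12, 9, 10, 13, 16, 1, 8, 15, 17, 14, 5]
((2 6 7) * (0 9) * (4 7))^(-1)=(0 9)(2 7 4 6)=[9, 1, 7, 3, 6, 5, 2, 4, 8, 0]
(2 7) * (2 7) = (7) = [0, 1, 2, 3, 4, 5, 6, 7]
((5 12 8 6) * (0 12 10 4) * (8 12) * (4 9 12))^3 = (0 5 12 8 10 4 6 9) = [5, 1, 2, 3, 6, 12, 9, 7, 10, 0, 4, 11, 8]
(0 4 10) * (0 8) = (0 4 10 8) = [4, 1, 2, 3, 10, 5, 6, 7, 0, 9, 8]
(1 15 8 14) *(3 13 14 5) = (1 15 8 5 3 13 14) = [0, 15, 2, 13, 4, 3, 6, 7, 5, 9, 10, 11, 12, 14, 1, 8]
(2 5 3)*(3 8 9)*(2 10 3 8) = (2 5)(3 10)(8 9) = [0, 1, 5, 10, 4, 2, 6, 7, 9, 8, 3]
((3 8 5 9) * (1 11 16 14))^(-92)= [0, 1, 2, 3, 4, 5, 6, 7, 8, 9, 10, 11, 12, 13, 14, 15, 16]= (16)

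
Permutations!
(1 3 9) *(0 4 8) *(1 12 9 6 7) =(0 4 8)(1 3 6 7)(9 12) =[4, 3, 2, 6, 8, 5, 7, 1, 0, 12, 10, 11, 9]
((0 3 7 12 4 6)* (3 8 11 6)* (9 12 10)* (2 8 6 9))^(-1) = (0 6)(2 10 7 3 4 12 9 11 8) = [6, 1, 10, 4, 12, 5, 0, 3, 2, 11, 7, 8, 9]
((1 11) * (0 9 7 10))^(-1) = (0 10 7 9)(1 11) = [10, 11, 2, 3, 4, 5, 6, 9, 8, 0, 7, 1]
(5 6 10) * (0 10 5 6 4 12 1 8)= (0 10 6 5 4 12 1 8)= [10, 8, 2, 3, 12, 4, 5, 7, 0, 9, 6, 11, 1]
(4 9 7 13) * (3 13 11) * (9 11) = (3 13 4 11)(7 9) = [0, 1, 2, 13, 11, 5, 6, 9, 8, 7, 10, 3, 12, 4]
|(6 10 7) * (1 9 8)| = 3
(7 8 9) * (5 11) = (5 11)(7 8 9) = [0, 1, 2, 3, 4, 11, 6, 8, 9, 7, 10, 5]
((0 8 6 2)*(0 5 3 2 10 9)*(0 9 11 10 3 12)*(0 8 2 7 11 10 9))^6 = (0 3 5 11 8)(2 7 12 9 6) = [3, 1, 7, 5, 4, 11, 2, 12, 0, 6, 10, 8, 9]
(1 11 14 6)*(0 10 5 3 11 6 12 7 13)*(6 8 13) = (0 10 5 3 11 14 12 7 6 1 8 13) = [10, 8, 2, 11, 4, 3, 1, 6, 13, 9, 5, 14, 7, 0, 12]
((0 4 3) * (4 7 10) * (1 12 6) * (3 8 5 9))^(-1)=(0 3 9 5 8 4 10 7)(1 6 12)=[3, 6, 2, 9, 10, 8, 12, 0, 4, 5, 7, 11, 1]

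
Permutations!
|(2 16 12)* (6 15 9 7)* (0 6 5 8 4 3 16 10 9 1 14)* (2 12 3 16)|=|(0 6 15 1 14)(2 10 9 7 5 8 4 16 3)|=45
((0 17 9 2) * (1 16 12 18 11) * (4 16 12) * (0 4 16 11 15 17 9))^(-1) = (0 17 15 18 12 1 11 4 2 9) = [17, 11, 9, 3, 2, 5, 6, 7, 8, 0, 10, 4, 1, 13, 14, 18, 16, 15, 12]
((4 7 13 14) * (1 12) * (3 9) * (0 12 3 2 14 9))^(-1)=[3, 12, 9, 1, 14, 5, 6, 4, 8, 13, 10, 11, 0, 7, 2]=(0 3 1 12)(2 9 13 7 4 14)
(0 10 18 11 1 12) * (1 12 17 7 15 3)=(0 10 18 11 12)(1 17 7 15 3)=[10, 17, 2, 1, 4, 5, 6, 15, 8, 9, 18, 12, 0, 13, 14, 3, 16, 7, 11]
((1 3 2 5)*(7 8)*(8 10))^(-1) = (1 5 2 3)(7 8 10) = [0, 5, 3, 1, 4, 2, 6, 8, 10, 9, 7]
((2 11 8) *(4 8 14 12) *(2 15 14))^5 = [0, 1, 11, 3, 4, 5, 6, 7, 8, 9, 10, 2, 12, 13, 14, 15] = (15)(2 11)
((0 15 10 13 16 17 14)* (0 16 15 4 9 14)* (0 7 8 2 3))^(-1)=(0 3 2 8 7 17 16 14 9 4)(10 15 13)=[3, 1, 8, 2, 0, 5, 6, 17, 7, 4, 15, 11, 12, 10, 9, 13, 14, 16]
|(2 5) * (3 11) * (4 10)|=2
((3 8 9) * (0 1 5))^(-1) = (0 5 1)(3 9 8) = [5, 0, 2, 9, 4, 1, 6, 7, 3, 8]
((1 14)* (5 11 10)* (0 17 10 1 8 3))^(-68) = (0 11 3 5 8 10 14 17 1) = [11, 0, 2, 5, 4, 8, 6, 7, 10, 9, 14, 3, 12, 13, 17, 15, 16, 1]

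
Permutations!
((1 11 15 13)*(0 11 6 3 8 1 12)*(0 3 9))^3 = (0 13 8 9 15 3 6 11 12 1) = [13, 0, 2, 6, 4, 5, 11, 7, 9, 15, 10, 12, 1, 8, 14, 3]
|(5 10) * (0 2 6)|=6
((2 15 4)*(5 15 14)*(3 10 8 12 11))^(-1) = (2 4 15 5 14)(3 11 12 8 10) = [0, 1, 4, 11, 15, 14, 6, 7, 10, 9, 3, 12, 8, 13, 2, 5]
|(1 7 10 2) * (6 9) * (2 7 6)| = 4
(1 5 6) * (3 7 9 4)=(1 5 6)(3 7 9 4)=[0, 5, 2, 7, 3, 6, 1, 9, 8, 4]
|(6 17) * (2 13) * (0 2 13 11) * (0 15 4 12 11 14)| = |(0 2 14)(4 12 11 15)(6 17)| = 12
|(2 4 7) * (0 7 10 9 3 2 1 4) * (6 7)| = |(0 6 7 1 4 10 9 3 2)| = 9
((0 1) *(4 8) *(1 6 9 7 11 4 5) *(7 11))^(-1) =(0 1 5 8 4 11 9 6) =[1, 5, 2, 3, 11, 8, 0, 7, 4, 6, 10, 9]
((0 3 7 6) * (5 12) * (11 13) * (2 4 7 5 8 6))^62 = (13)(0 5 8)(2 7 4)(3 12 6) = [5, 1, 7, 12, 2, 8, 3, 4, 0, 9, 10, 11, 6, 13]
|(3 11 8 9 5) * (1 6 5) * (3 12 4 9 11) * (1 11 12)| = |(1 6 5)(4 9 11 8 12)| = 15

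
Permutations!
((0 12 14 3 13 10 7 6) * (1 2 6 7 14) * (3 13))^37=(0 1 6 12 2)(10 14 13)=[1, 6, 0, 3, 4, 5, 12, 7, 8, 9, 14, 11, 2, 10, 13]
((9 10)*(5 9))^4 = (5 9 10) = [0, 1, 2, 3, 4, 9, 6, 7, 8, 10, 5]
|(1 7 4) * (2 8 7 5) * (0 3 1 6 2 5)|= 15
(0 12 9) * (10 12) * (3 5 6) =[10, 1, 2, 5, 4, 6, 3, 7, 8, 0, 12, 11, 9] =(0 10 12 9)(3 5 6)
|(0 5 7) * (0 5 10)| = 2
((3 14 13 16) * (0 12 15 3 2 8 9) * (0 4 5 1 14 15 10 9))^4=(0 4 13)(1 2 10)(5 16 12)(8 9 14)=[4, 2, 10, 3, 13, 16, 6, 7, 9, 14, 1, 11, 5, 0, 8, 15, 12]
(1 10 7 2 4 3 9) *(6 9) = (1 10 7 2 4 3 6 9) = [0, 10, 4, 6, 3, 5, 9, 2, 8, 1, 7]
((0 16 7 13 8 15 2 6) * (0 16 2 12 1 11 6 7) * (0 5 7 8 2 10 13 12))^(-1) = (0 15 8 2 13 10)(1 12 7 5 16 6 11) = [15, 12, 13, 3, 4, 16, 11, 5, 2, 9, 0, 1, 7, 10, 14, 8, 6]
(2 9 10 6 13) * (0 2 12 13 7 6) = (0 2 9 10)(6 7)(12 13) = [2, 1, 9, 3, 4, 5, 7, 6, 8, 10, 0, 11, 13, 12]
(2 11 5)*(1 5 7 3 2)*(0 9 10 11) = [9, 5, 0, 2, 4, 1, 6, 3, 8, 10, 11, 7] = (0 9 10 11 7 3 2)(1 5)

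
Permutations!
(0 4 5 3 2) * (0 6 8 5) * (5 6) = [4, 1, 5, 2, 0, 3, 8, 7, 6] = (0 4)(2 5 3)(6 8)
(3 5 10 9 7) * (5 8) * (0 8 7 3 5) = (0 8)(3 7 5 10 9) = [8, 1, 2, 7, 4, 10, 6, 5, 0, 3, 9]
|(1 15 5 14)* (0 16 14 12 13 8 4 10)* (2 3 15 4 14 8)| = |(0 16 8 14 1 4 10)(2 3 15 5 12 13)| = 42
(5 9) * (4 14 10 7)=[0, 1, 2, 3, 14, 9, 6, 4, 8, 5, 7, 11, 12, 13, 10]=(4 14 10 7)(5 9)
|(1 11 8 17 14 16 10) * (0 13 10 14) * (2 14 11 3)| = 11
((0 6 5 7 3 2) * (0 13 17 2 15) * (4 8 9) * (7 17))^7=(0 3 13 17 6 15 7 2 5)(4 8 9)=[3, 1, 5, 13, 8, 0, 15, 2, 9, 4, 10, 11, 12, 17, 14, 7, 16, 6]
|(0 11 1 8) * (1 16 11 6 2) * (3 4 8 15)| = 8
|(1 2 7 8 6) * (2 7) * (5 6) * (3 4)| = |(1 7 8 5 6)(3 4)| = 10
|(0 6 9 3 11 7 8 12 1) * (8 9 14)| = |(0 6 14 8 12 1)(3 11 7 9)| = 12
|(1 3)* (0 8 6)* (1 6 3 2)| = |(0 8 3 6)(1 2)| = 4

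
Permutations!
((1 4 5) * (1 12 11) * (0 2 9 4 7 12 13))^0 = (13) = [0, 1, 2, 3, 4, 5, 6, 7, 8, 9, 10, 11, 12, 13]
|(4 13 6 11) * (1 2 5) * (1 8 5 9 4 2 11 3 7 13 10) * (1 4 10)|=12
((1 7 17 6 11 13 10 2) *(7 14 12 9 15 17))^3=(1 9 6 10 14 15 11 2 12 17 13)=[0, 9, 12, 3, 4, 5, 10, 7, 8, 6, 14, 2, 17, 1, 15, 11, 16, 13]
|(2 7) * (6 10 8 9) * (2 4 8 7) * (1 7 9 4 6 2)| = |(1 7 6 10 9 2)(4 8)| = 6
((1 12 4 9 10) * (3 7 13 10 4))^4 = [0, 13, 2, 1, 4, 5, 6, 12, 8, 9, 7, 11, 10, 3] = (1 13 3)(7 12 10)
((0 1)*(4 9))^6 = (9) = [0, 1, 2, 3, 4, 5, 6, 7, 8, 9]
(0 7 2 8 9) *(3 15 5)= (0 7 2 8 9)(3 15 5)= [7, 1, 8, 15, 4, 3, 6, 2, 9, 0, 10, 11, 12, 13, 14, 5]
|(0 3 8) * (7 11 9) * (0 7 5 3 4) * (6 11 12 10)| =18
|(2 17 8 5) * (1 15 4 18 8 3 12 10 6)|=|(1 15 4 18 8 5 2 17 3 12 10 6)|=12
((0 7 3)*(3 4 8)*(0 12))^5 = (0 12 3 8 4 7) = [12, 1, 2, 8, 7, 5, 6, 0, 4, 9, 10, 11, 3]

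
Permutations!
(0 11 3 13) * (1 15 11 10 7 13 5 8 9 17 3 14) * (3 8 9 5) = (0 10 7 13)(1 15 11 14)(5 9 17 8) = [10, 15, 2, 3, 4, 9, 6, 13, 5, 17, 7, 14, 12, 0, 1, 11, 16, 8]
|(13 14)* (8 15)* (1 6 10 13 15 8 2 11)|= 8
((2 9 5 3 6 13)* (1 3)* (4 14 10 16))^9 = (1 6 2 5 3 13 9)(4 14 10 16) = [0, 6, 5, 13, 14, 3, 2, 7, 8, 1, 16, 11, 12, 9, 10, 15, 4]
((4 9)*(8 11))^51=(4 9)(8 11)=[0, 1, 2, 3, 9, 5, 6, 7, 11, 4, 10, 8]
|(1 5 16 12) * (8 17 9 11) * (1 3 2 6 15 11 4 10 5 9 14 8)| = 12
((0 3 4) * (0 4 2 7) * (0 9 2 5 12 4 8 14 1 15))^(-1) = (0 15 1 14 8 4 12 5 3)(2 9 7) = [15, 14, 9, 0, 12, 3, 6, 2, 4, 7, 10, 11, 5, 13, 8, 1]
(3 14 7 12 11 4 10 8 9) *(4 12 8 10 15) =[0, 1, 2, 14, 15, 5, 6, 8, 9, 3, 10, 12, 11, 13, 7, 4] =(3 14 7 8 9)(4 15)(11 12)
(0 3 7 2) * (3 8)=(0 8 3 7 2)=[8, 1, 0, 7, 4, 5, 6, 2, 3]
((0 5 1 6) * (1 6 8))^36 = (8) = [0, 1, 2, 3, 4, 5, 6, 7, 8]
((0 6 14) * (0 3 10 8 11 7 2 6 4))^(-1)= (0 4)(2 7 11 8 10 3 14 6)= [4, 1, 7, 14, 0, 5, 2, 11, 10, 9, 3, 8, 12, 13, 6]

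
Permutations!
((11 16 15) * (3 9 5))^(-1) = (3 5 9)(11 15 16) = [0, 1, 2, 5, 4, 9, 6, 7, 8, 3, 10, 15, 12, 13, 14, 16, 11]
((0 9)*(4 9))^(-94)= (0 9 4)= [9, 1, 2, 3, 0, 5, 6, 7, 8, 4]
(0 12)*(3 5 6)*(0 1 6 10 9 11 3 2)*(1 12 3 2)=(12)(0 3 5 10 9 11 2)(1 6)=[3, 6, 0, 5, 4, 10, 1, 7, 8, 11, 9, 2, 12]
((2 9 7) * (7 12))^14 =(2 12)(7 9) =[0, 1, 12, 3, 4, 5, 6, 9, 8, 7, 10, 11, 2]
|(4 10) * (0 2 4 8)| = |(0 2 4 10 8)| = 5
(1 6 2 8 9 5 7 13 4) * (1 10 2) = (1 6)(2 8 9 5 7 13 4 10) = [0, 6, 8, 3, 10, 7, 1, 13, 9, 5, 2, 11, 12, 4]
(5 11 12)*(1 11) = [0, 11, 2, 3, 4, 1, 6, 7, 8, 9, 10, 12, 5] = (1 11 12 5)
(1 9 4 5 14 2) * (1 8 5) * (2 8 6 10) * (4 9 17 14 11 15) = [0, 17, 6, 3, 1, 11, 10, 7, 5, 9, 2, 15, 12, 13, 8, 4, 16, 14] = (1 17 14 8 5 11 15 4)(2 6 10)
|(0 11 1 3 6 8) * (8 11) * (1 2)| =10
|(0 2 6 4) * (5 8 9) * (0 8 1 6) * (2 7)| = 6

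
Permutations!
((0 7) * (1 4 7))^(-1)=(0 7 4 1)=[7, 0, 2, 3, 1, 5, 6, 4]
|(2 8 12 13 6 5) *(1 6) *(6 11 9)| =9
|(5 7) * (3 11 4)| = |(3 11 4)(5 7)| = 6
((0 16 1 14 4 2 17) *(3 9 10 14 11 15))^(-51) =(0 4 9 11)(1 17 14 3)(2 10 15 16) =[4, 17, 10, 1, 9, 5, 6, 7, 8, 11, 15, 0, 12, 13, 3, 16, 2, 14]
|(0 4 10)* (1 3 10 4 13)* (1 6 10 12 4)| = |(0 13 6 10)(1 3 12 4)| = 4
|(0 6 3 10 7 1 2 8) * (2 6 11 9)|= 5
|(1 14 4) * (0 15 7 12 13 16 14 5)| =|(0 15 7 12 13 16 14 4 1 5)| =10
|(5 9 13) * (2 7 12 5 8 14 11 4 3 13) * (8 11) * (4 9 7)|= |(2 4 3 13 11 9)(5 7 12)(8 14)|= 6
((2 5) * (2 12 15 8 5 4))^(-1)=(2 4)(5 8 15 12)=[0, 1, 4, 3, 2, 8, 6, 7, 15, 9, 10, 11, 5, 13, 14, 12]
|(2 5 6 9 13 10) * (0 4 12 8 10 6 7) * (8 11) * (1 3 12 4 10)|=|(0 10 2 5 7)(1 3 12 11 8)(6 9 13)|=15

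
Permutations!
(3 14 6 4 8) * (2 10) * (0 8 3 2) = (0 8 2 10)(3 14 6 4) = [8, 1, 10, 14, 3, 5, 4, 7, 2, 9, 0, 11, 12, 13, 6]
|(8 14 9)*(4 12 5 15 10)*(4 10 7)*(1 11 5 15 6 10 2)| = 12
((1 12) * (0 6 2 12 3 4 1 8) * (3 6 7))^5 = (0 6 7 2 3 12 4 8 1) = [6, 0, 3, 12, 8, 5, 7, 2, 1, 9, 10, 11, 4]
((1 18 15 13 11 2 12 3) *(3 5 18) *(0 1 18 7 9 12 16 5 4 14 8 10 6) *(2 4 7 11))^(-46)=(0 6 10 8 14 4 11 5 16 2 13 15 18 3 1)(7 12 9)=[6, 0, 13, 1, 11, 16, 10, 12, 14, 7, 8, 5, 9, 15, 4, 18, 2, 17, 3]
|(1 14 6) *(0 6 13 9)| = |(0 6 1 14 13 9)| = 6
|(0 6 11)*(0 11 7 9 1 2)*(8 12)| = |(0 6 7 9 1 2)(8 12)| = 6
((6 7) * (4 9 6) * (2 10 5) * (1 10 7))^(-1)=(1 6 9 4 7 2 5 10)=[0, 6, 5, 3, 7, 10, 9, 2, 8, 4, 1]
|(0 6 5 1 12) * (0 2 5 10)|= 12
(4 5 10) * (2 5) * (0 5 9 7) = [5, 1, 9, 3, 2, 10, 6, 0, 8, 7, 4] = (0 5 10 4 2 9 7)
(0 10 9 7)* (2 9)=(0 10 2 9 7)=[10, 1, 9, 3, 4, 5, 6, 0, 8, 7, 2]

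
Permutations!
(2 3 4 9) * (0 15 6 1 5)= (0 15 6 1 5)(2 3 4 9)= [15, 5, 3, 4, 9, 0, 1, 7, 8, 2, 10, 11, 12, 13, 14, 6]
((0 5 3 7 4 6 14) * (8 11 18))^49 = (8 11 18) = [0, 1, 2, 3, 4, 5, 6, 7, 11, 9, 10, 18, 12, 13, 14, 15, 16, 17, 8]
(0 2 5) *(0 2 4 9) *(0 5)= (0 4 9 5 2)= [4, 1, 0, 3, 9, 2, 6, 7, 8, 5]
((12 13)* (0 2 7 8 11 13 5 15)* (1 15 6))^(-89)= [15, 6, 0, 3, 4, 12, 5, 2, 7, 9, 10, 8, 13, 11, 14, 1]= (0 15 1 6 5 12 13 11 8 7 2)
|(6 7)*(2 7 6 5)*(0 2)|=|(0 2 7 5)|=4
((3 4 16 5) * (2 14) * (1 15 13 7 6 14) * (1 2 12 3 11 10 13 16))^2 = (1 16 11 13 6 12 4 15 5 10 7 14 3) = [0, 16, 2, 1, 15, 10, 12, 14, 8, 9, 7, 13, 4, 6, 3, 5, 11]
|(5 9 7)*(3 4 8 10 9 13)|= 8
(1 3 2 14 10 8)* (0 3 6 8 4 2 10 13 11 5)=(0 3 10 4 2 14 13 11 5)(1 6 8)=[3, 6, 14, 10, 2, 0, 8, 7, 1, 9, 4, 5, 12, 11, 13]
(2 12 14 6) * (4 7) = (2 12 14 6)(4 7) = [0, 1, 12, 3, 7, 5, 2, 4, 8, 9, 10, 11, 14, 13, 6]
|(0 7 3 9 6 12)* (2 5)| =6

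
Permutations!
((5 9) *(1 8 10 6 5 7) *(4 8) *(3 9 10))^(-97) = (1 7 9 3 8 4)(5 6 10) = [0, 7, 2, 8, 1, 6, 10, 9, 4, 3, 5]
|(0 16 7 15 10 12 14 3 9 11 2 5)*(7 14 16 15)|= 11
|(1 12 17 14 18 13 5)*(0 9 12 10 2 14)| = |(0 9 12 17)(1 10 2 14 18 13 5)| = 28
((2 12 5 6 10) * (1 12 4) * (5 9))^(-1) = (1 4 2 10 6 5 9 12) = [0, 4, 10, 3, 2, 9, 5, 7, 8, 12, 6, 11, 1]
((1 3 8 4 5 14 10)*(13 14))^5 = (1 13 8 10 5 3 14 4) = [0, 13, 2, 14, 1, 3, 6, 7, 10, 9, 5, 11, 12, 8, 4]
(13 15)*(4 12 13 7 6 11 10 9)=(4 12 13 15 7 6 11 10 9)=[0, 1, 2, 3, 12, 5, 11, 6, 8, 4, 9, 10, 13, 15, 14, 7]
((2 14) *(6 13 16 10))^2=(6 16)(10 13)=[0, 1, 2, 3, 4, 5, 16, 7, 8, 9, 13, 11, 12, 10, 14, 15, 6]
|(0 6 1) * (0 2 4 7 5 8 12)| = |(0 6 1 2 4 7 5 8 12)| = 9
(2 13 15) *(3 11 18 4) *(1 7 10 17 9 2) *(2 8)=[0, 7, 13, 11, 3, 5, 6, 10, 2, 8, 17, 18, 12, 15, 14, 1, 16, 9, 4]=(1 7 10 17 9 8 2 13 15)(3 11 18 4)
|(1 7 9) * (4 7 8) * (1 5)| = 6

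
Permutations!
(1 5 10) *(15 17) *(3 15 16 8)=[0, 5, 2, 15, 4, 10, 6, 7, 3, 9, 1, 11, 12, 13, 14, 17, 8, 16]=(1 5 10)(3 15 17 16 8)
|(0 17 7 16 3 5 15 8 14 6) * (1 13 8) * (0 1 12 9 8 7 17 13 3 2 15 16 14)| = 14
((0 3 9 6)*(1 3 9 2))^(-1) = (0 6 9)(1 2 3) = [6, 2, 3, 1, 4, 5, 9, 7, 8, 0]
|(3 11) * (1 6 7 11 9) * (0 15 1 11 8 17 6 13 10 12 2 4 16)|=|(0 15 1 13 10 12 2 4 16)(3 9 11)(6 7 8 17)|=36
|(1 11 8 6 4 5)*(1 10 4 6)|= |(1 11 8)(4 5 10)|= 3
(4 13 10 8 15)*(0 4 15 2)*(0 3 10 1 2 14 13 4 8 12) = (15)(0 8 14 13 1 2 3 10 12) = [8, 2, 3, 10, 4, 5, 6, 7, 14, 9, 12, 11, 0, 1, 13, 15]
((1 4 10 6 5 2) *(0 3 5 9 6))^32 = (0 1 3 4 5 10 2) = [1, 3, 0, 4, 5, 10, 6, 7, 8, 9, 2]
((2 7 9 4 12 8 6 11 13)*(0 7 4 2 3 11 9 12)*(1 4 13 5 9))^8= (0 7 12 8 6 1 4)(2 3 5)(9 13 11)= [7, 4, 3, 5, 0, 2, 1, 12, 6, 13, 10, 9, 8, 11]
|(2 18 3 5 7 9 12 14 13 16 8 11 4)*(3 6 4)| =20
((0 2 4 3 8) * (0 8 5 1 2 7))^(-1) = (8)(0 7)(1 5 3 4 2) = [7, 5, 1, 4, 2, 3, 6, 0, 8]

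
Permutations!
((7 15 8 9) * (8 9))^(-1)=(7 9 15)=[0, 1, 2, 3, 4, 5, 6, 9, 8, 15, 10, 11, 12, 13, 14, 7]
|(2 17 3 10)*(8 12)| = 4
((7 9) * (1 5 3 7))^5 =[0, 1, 2, 3, 4, 5, 6, 7, 8, 9] =(9)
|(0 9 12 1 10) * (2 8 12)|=7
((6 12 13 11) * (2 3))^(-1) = [0, 1, 3, 2, 4, 5, 11, 7, 8, 9, 10, 13, 6, 12] = (2 3)(6 11 13 12)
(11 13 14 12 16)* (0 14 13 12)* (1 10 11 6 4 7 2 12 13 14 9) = (0 9 1 10 11 13 14)(2 12 16 6 4 7) = [9, 10, 12, 3, 7, 5, 4, 2, 8, 1, 11, 13, 16, 14, 0, 15, 6]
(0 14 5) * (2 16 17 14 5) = (0 5)(2 16 17 14) = [5, 1, 16, 3, 4, 0, 6, 7, 8, 9, 10, 11, 12, 13, 2, 15, 17, 14]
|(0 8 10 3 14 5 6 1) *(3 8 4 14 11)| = 6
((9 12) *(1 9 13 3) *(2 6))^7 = (1 12 3 9 13)(2 6) = [0, 12, 6, 9, 4, 5, 2, 7, 8, 13, 10, 11, 3, 1]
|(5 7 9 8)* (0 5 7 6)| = 3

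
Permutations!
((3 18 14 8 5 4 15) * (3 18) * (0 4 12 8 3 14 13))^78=(0 18 4 13 15)=[18, 1, 2, 3, 13, 5, 6, 7, 8, 9, 10, 11, 12, 15, 14, 0, 16, 17, 4]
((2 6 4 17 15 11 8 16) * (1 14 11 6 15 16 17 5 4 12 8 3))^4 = (2 8 15 17 6 16 12) = [0, 1, 8, 3, 4, 5, 16, 7, 15, 9, 10, 11, 2, 13, 14, 17, 12, 6]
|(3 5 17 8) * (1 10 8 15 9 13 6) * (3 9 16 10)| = 11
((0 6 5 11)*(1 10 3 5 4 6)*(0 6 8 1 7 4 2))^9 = (0 6 5 10 8 7 2 11 3 1 4) = [6, 4, 11, 1, 0, 10, 5, 2, 7, 9, 8, 3]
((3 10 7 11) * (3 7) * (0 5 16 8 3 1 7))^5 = (0 10 5 1 16 7 8 11 3) = [10, 16, 2, 0, 4, 1, 6, 8, 11, 9, 5, 3, 12, 13, 14, 15, 7]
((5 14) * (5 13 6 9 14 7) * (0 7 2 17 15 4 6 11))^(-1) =(0 11 13 14 9 6 4 15 17 2 5 7) =[11, 1, 5, 3, 15, 7, 4, 0, 8, 6, 10, 13, 12, 14, 9, 17, 16, 2]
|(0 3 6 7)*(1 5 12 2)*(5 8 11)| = 12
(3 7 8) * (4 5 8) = [0, 1, 2, 7, 5, 8, 6, 4, 3] = (3 7 4 5 8)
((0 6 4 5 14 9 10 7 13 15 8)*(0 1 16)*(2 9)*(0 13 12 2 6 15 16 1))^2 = (16)(0 8 15)(2 10 12 9 7)(4 14)(5 6) = [8, 1, 10, 3, 14, 6, 5, 2, 15, 7, 12, 11, 9, 13, 4, 0, 16]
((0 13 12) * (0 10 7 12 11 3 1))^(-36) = (0 1 3 11 13) = [1, 3, 2, 11, 4, 5, 6, 7, 8, 9, 10, 13, 12, 0]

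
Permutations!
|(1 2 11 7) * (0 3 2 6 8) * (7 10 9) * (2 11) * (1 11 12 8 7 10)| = |(0 3 12 8)(1 6 7 11)(9 10)| = 4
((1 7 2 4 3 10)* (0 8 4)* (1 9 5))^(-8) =[4, 2, 8, 9, 10, 7, 6, 0, 3, 1, 5] =(0 4 10 5 7)(1 2 8 3 9)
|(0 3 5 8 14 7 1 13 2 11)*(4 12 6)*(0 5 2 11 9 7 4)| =14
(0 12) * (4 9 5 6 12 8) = (0 8 4 9 5 6 12) = [8, 1, 2, 3, 9, 6, 12, 7, 4, 5, 10, 11, 0]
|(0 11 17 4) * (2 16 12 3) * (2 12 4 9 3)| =9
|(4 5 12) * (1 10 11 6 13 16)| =6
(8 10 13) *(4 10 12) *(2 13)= [0, 1, 13, 3, 10, 5, 6, 7, 12, 9, 2, 11, 4, 8]= (2 13 8 12 4 10)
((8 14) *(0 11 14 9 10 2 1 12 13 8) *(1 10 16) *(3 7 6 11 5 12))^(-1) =(0 14 11 6 7 3 1 16 9 8 13 12 5)(2 10) =[14, 16, 10, 1, 4, 0, 7, 3, 13, 8, 2, 6, 5, 12, 11, 15, 9]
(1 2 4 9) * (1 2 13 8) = (1 13 8)(2 4 9) = [0, 13, 4, 3, 9, 5, 6, 7, 1, 2, 10, 11, 12, 8]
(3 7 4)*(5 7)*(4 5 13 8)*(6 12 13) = (3 6 12 13 8 4)(5 7) = [0, 1, 2, 6, 3, 7, 12, 5, 4, 9, 10, 11, 13, 8]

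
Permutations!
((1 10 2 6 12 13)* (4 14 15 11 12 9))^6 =(1 14 10 15 2 11 6 12 9 13 4) =[0, 14, 11, 3, 1, 5, 12, 7, 8, 13, 15, 6, 9, 4, 10, 2]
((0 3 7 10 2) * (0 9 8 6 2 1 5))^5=[5, 10, 9, 0, 4, 1, 2, 3, 6, 8, 7]=(0 5 1 10 7 3)(2 9 8 6)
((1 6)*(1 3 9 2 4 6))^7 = (2 6 9 4 3) = [0, 1, 6, 2, 3, 5, 9, 7, 8, 4]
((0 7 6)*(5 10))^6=[0, 1, 2, 3, 4, 5, 6, 7, 8, 9, 10]=(10)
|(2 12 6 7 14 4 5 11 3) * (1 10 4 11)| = 28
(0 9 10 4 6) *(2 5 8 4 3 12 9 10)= (0 10 3 12 9 2 5 8 4 6)= [10, 1, 5, 12, 6, 8, 0, 7, 4, 2, 3, 11, 9]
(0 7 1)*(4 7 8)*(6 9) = (0 8 4 7 1)(6 9) = [8, 0, 2, 3, 7, 5, 9, 1, 4, 6]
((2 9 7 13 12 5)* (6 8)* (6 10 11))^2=[0, 1, 7, 3, 4, 9, 10, 12, 11, 13, 6, 8, 2, 5]=(2 7 12)(5 9 13)(6 10)(8 11)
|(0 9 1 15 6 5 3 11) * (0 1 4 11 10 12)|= |(0 9 4 11 1 15 6 5 3 10 12)|= 11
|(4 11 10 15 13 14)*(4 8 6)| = |(4 11 10 15 13 14 8 6)| = 8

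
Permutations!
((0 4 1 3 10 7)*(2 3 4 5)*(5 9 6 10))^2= (0 6 7 9 10)(2 5 3)= [6, 1, 5, 2, 4, 3, 7, 9, 8, 10, 0]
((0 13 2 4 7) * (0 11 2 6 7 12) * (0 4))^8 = (0 6 11)(2 13 7) = [6, 1, 13, 3, 4, 5, 11, 2, 8, 9, 10, 0, 12, 7]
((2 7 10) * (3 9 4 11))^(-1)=(2 10 7)(3 11 4 9)=[0, 1, 10, 11, 9, 5, 6, 2, 8, 3, 7, 4]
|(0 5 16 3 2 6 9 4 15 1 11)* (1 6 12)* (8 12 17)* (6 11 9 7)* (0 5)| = |(1 9 4 15 11 5 16 3 2 17 8 12)(6 7)| = 12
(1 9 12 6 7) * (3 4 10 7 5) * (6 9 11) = (1 11 6 5 3 4 10 7)(9 12) = [0, 11, 2, 4, 10, 3, 5, 1, 8, 12, 7, 6, 9]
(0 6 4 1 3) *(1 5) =(0 6 4 5 1 3) =[6, 3, 2, 0, 5, 1, 4]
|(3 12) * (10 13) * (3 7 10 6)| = 6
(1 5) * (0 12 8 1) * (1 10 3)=(0 12 8 10 3 1 5)=[12, 5, 2, 1, 4, 0, 6, 7, 10, 9, 3, 11, 8]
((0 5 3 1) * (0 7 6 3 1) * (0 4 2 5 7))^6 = (0 5 4 6)(1 2 3 7) = [5, 2, 3, 7, 6, 4, 0, 1]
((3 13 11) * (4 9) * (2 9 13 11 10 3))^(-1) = (2 11 3 10 13 4 9) = [0, 1, 11, 10, 9, 5, 6, 7, 8, 2, 13, 3, 12, 4]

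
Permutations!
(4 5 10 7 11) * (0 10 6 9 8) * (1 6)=(0 10 7 11 4 5 1 6 9 8)=[10, 6, 2, 3, 5, 1, 9, 11, 0, 8, 7, 4]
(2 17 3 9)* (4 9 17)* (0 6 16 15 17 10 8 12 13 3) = (0 6 16 15 17)(2 4 9)(3 10 8 12 13) = [6, 1, 4, 10, 9, 5, 16, 7, 12, 2, 8, 11, 13, 3, 14, 17, 15, 0]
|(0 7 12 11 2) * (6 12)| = |(0 7 6 12 11 2)| = 6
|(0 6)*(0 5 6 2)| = |(0 2)(5 6)| = 2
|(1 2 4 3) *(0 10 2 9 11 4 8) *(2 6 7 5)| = |(0 10 6 7 5 2 8)(1 9 11 4 3)| = 35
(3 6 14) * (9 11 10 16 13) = (3 6 14)(9 11 10 16 13) = [0, 1, 2, 6, 4, 5, 14, 7, 8, 11, 16, 10, 12, 9, 3, 15, 13]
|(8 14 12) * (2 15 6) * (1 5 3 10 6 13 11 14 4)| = |(1 5 3 10 6 2 15 13 11 14 12 8 4)| = 13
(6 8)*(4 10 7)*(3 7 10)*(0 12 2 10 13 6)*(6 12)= (0 6 8)(2 10 13 12)(3 7 4)= [6, 1, 10, 7, 3, 5, 8, 4, 0, 9, 13, 11, 2, 12]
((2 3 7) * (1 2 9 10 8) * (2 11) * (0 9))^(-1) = (0 7 3 2 11 1 8 10 9) = [7, 8, 11, 2, 4, 5, 6, 3, 10, 0, 9, 1]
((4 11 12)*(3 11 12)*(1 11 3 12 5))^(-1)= (1 5 4 12 11)= [0, 5, 2, 3, 12, 4, 6, 7, 8, 9, 10, 1, 11]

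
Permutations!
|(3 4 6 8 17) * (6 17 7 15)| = |(3 4 17)(6 8 7 15)| = 12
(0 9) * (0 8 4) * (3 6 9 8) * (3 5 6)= (0 8 4)(5 6 9)= [8, 1, 2, 3, 0, 6, 9, 7, 4, 5]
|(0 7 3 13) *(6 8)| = 4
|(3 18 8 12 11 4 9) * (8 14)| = |(3 18 14 8 12 11 4 9)| = 8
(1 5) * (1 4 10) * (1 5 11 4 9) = [0, 11, 2, 3, 10, 9, 6, 7, 8, 1, 5, 4] = (1 11 4 10 5 9)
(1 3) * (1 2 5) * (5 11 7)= (1 3 2 11 7 5)= [0, 3, 11, 2, 4, 1, 6, 5, 8, 9, 10, 7]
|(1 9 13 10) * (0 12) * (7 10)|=|(0 12)(1 9 13 7 10)|=10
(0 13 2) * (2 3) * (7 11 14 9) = (0 13 3 2)(7 11 14 9) = [13, 1, 0, 2, 4, 5, 6, 11, 8, 7, 10, 14, 12, 3, 9]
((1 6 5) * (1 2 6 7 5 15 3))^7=[0, 1, 2, 3, 4, 5, 6, 7, 8, 9, 10, 11, 12, 13, 14, 15]=(15)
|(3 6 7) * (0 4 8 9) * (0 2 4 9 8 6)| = |(0 9 2 4 6 7 3)| = 7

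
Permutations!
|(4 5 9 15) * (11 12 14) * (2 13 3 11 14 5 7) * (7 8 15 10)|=9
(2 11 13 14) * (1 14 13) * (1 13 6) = (1 14 2 11 13 6) = [0, 14, 11, 3, 4, 5, 1, 7, 8, 9, 10, 13, 12, 6, 2]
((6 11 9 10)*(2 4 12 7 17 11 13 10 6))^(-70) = (17) = [0, 1, 2, 3, 4, 5, 6, 7, 8, 9, 10, 11, 12, 13, 14, 15, 16, 17]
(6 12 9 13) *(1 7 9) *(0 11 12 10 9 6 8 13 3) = (0 11 12 1 7 6 10 9 3)(8 13) = [11, 7, 2, 0, 4, 5, 10, 6, 13, 3, 9, 12, 1, 8]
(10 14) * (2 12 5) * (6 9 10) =[0, 1, 12, 3, 4, 2, 9, 7, 8, 10, 14, 11, 5, 13, 6] =(2 12 5)(6 9 10 14)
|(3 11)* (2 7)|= |(2 7)(3 11)|= 2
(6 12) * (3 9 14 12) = (3 9 14 12 6) = [0, 1, 2, 9, 4, 5, 3, 7, 8, 14, 10, 11, 6, 13, 12]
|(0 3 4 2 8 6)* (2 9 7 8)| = |(0 3 4 9 7 8 6)| = 7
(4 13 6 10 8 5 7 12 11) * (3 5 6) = [0, 1, 2, 5, 13, 7, 10, 12, 6, 9, 8, 4, 11, 3] = (3 5 7 12 11 4 13)(6 10 8)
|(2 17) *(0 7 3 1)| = 4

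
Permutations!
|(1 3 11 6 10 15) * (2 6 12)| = |(1 3 11 12 2 6 10 15)| = 8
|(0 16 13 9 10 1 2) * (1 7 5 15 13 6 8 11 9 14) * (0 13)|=|(0 16 6 8 11 9 10 7 5 15)(1 2 13 14)|=20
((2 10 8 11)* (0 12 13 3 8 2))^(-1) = (0 11 8 3 13 12)(2 10) = [11, 1, 10, 13, 4, 5, 6, 7, 3, 9, 2, 8, 0, 12]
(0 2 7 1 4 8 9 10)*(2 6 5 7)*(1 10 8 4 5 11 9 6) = (0 1 5 7 10)(6 11 9 8) = [1, 5, 2, 3, 4, 7, 11, 10, 6, 8, 0, 9]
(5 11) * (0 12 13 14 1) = (0 12 13 14 1)(5 11) = [12, 0, 2, 3, 4, 11, 6, 7, 8, 9, 10, 5, 13, 14, 1]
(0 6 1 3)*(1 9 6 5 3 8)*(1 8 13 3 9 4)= [5, 13, 2, 0, 1, 9, 4, 7, 8, 6, 10, 11, 12, 3]= (0 5 9 6 4 1 13 3)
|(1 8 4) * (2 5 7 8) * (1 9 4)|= 10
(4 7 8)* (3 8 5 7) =(3 8 4)(5 7) =[0, 1, 2, 8, 3, 7, 6, 5, 4]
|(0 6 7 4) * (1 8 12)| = |(0 6 7 4)(1 8 12)| = 12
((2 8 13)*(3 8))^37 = (2 3 8 13) = [0, 1, 3, 8, 4, 5, 6, 7, 13, 9, 10, 11, 12, 2]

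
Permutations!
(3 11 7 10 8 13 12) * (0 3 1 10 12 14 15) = (0 3 11 7 12 1 10 8 13 14 15) = [3, 10, 2, 11, 4, 5, 6, 12, 13, 9, 8, 7, 1, 14, 15, 0]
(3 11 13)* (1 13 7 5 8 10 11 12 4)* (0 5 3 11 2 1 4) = (0 5 8 10 2 1 13 11 7 3 12) = [5, 13, 1, 12, 4, 8, 6, 3, 10, 9, 2, 7, 0, 11]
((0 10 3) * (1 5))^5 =(0 3 10)(1 5) =[3, 5, 2, 10, 4, 1, 6, 7, 8, 9, 0]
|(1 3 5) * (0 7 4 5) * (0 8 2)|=8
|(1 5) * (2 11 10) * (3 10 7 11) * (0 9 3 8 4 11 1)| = 11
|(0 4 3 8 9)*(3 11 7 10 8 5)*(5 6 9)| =|(0 4 11 7 10 8 5 3 6 9)| =10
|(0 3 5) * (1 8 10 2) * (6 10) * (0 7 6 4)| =|(0 3 5 7 6 10 2 1 8 4)| =10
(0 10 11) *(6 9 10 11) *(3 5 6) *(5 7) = (0 11)(3 7 5 6 9 10) = [11, 1, 2, 7, 4, 6, 9, 5, 8, 10, 3, 0]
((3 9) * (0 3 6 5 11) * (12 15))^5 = (0 11 5 6 9 3)(12 15) = [11, 1, 2, 0, 4, 6, 9, 7, 8, 3, 10, 5, 15, 13, 14, 12]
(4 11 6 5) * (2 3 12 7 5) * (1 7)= [0, 7, 3, 12, 11, 4, 2, 5, 8, 9, 10, 6, 1]= (1 7 5 4 11 6 2 3 12)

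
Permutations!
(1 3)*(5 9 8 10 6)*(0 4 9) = (0 4 9 8 10 6 5)(1 3) = [4, 3, 2, 1, 9, 0, 5, 7, 10, 8, 6]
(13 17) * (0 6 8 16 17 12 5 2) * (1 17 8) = (0 6 1 17 13 12 5 2)(8 16) = [6, 17, 0, 3, 4, 2, 1, 7, 16, 9, 10, 11, 5, 12, 14, 15, 8, 13]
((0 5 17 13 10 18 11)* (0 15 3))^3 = (0 13 11)(3 17 18)(5 10 15) = [13, 1, 2, 17, 4, 10, 6, 7, 8, 9, 15, 0, 12, 11, 14, 5, 16, 18, 3]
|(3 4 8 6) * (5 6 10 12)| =7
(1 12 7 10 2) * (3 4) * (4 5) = (1 12 7 10 2)(3 5 4) = [0, 12, 1, 5, 3, 4, 6, 10, 8, 9, 2, 11, 7]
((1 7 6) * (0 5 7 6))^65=(0 7 5)(1 6)=[7, 6, 2, 3, 4, 0, 1, 5]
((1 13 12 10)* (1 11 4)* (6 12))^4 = (1 10 13 11 6 4 12) = [0, 10, 2, 3, 12, 5, 4, 7, 8, 9, 13, 6, 1, 11]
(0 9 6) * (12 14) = (0 9 6)(12 14) = [9, 1, 2, 3, 4, 5, 0, 7, 8, 6, 10, 11, 14, 13, 12]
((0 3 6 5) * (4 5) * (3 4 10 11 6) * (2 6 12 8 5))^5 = (0 11 4 12 2 8 6 5 10) = [11, 1, 8, 3, 12, 10, 5, 7, 6, 9, 0, 4, 2]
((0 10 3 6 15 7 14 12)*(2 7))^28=[10, 1, 7, 6, 4, 5, 15, 14, 8, 9, 3, 11, 0, 13, 12, 2]=(0 10 3 6 15 2 7 14 12)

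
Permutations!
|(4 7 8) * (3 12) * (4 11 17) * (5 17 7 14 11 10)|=8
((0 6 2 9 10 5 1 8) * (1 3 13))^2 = (0 2 10 3 1)(5 13 8 6 9) = [2, 0, 10, 1, 4, 13, 9, 7, 6, 5, 3, 11, 12, 8]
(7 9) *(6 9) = (6 9 7) = [0, 1, 2, 3, 4, 5, 9, 6, 8, 7]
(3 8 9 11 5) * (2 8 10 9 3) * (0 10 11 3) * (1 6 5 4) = [10, 6, 8, 11, 1, 2, 5, 7, 0, 3, 9, 4] = (0 10 9 3 11 4 1 6 5 2 8)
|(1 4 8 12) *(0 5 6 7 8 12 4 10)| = |(0 5 6 7 8 4 12 1 10)| = 9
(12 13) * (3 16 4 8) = (3 16 4 8)(12 13) = [0, 1, 2, 16, 8, 5, 6, 7, 3, 9, 10, 11, 13, 12, 14, 15, 4]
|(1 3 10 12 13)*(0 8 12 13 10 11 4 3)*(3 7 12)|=10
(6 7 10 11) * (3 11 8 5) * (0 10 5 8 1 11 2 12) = (0 10 1 11 6 7 5 3 2 12) = [10, 11, 12, 2, 4, 3, 7, 5, 8, 9, 1, 6, 0]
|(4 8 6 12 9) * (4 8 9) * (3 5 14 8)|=8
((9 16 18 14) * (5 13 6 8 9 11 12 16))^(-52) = (5 8 13 9 6)(11 18 12 14 16) = [0, 1, 2, 3, 4, 8, 5, 7, 13, 6, 10, 18, 14, 9, 16, 15, 11, 17, 12]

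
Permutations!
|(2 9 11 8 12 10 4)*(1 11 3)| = |(1 11 8 12 10 4 2 9 3)| = 9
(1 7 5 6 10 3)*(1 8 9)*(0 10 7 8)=(0 10 3)(1 8 9)(5 6 7)=[10, 8, 2, 0, 4, 6, 7, 5, 9, 1, 3]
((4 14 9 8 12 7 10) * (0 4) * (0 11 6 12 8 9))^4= [4, 1, 2, 3, 14, 5, 11, 12, 8, 9, 7, 10, 6, 13, 0]= (0 4 14)(6 11 10 7 12)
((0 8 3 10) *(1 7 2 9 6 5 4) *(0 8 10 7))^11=[0, 1, 2, 3, 4, 5, 6, 7, 8, 9, 10]=(10)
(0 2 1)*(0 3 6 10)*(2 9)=(0 9 2 1 3 6 10)=[9, 3, 1, 6, 4, 5, 10, 7, 8, 2, 0]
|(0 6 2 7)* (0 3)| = |(0 6 2 7 3)| = 5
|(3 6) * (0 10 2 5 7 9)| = |(0 10 2 5 7 9)(3 6)| = 6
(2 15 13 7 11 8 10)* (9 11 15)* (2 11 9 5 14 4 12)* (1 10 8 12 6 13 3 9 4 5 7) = [0, 10, 7, 9, 6, 14, 13, 15, 8, 4, 11, 12, 2, 1, 5, 3] = (1 10 11 12 2 7 15 3 9 4 6 13)(5 14)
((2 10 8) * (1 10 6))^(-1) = (1 6 2 8 10) = [0, 6, 8, 3, 4, 5, 2, 7, 10, 9, 1]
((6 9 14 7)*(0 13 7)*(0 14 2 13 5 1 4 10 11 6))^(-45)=(14)(0 7 13 2 9 6 11 10 4 1 5)=[7, 5, 9, 3, 1, 0, 11, 13, 8, 6, 4, 10, 12, 2, 14]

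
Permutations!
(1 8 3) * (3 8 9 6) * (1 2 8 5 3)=(1 9 6)(2 8 5 3)=[0, 9, 8, 2, 4, 3, 1, 7, 5, 6]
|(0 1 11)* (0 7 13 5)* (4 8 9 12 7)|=|(0 1 11 4 8 9 12 7 13 5)|=10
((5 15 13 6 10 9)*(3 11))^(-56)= (5 10 13)(6 15 9)= [0, 1, 2, 3, 4, 10, 15, 7, 8, 6, 13, 11, 12, 5, 14, 9]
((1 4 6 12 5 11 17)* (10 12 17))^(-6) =(1 6)(4 17)(5 10)(11 12) =[0, 6, 2, 3, 17, 10, 1, 7, 8, 9, 5, 12, 11, 13, 14, 15, 16, 4]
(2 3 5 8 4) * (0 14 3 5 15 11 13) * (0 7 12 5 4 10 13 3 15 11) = (0 14 15)(2 4)(3 11)(5 8 10 13 7 12) = [14, 1, 4, 11, 2, 8, 6, 12, 10, 9, 13, 3, 5, 7, 15, 0]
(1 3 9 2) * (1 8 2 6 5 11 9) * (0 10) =(0 10)(1 3)(2 8)(5 11 9 6) =[10, 3, 8, 1, 4, 11, 5, 7, 2, 6, 0, 9]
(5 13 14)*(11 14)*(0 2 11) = (0 2 11 14 5 13) = [2, 1, 11, 3, 4, 13, 6, 7, 8, 9, 10, 14, 12, 0, 5]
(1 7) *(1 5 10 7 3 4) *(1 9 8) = (1 3 4 9 8)(5 10 7) = [0, 3, 2, 4, 9, 10, 6, 5, 1, 8, 7]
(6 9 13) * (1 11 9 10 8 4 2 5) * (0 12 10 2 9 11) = (0 12 10 8 4 9 13 6 2 5 1) = [12, 0, 5, 3, 9, 1, 2, 7, 4, 13, 8, 11, 10, 6]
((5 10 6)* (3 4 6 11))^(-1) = [0, 1, 2, 11, 3, 6, 4, 7, 8, 9, 5, 10] = (3 11 10 5 6 4)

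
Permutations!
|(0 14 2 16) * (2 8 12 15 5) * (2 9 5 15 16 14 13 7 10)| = |(0 13 7 10 2 14 8 12 16)(5 9)| = 18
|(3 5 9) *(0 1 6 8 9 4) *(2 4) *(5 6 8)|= 9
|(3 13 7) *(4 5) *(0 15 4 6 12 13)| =|(0 15 4 5 6 12 13 7 3)| =9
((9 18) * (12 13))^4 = (18) = [0, 1, 2, 3, 4, 5, 6, 7, 8, 9, 10, 11, 12, 13, 14, 15, 16, 17, 18]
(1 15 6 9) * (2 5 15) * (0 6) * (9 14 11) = (0 6 14 11 9 1 2 5 15) = [6, 2, 5, 3, 4, 15, 14, 7, 8, 1, 10, 9, 12, 13, 11, 0]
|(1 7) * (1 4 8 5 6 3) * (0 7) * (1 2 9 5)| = 5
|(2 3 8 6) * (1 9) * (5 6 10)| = 6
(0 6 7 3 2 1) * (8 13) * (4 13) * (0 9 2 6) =(1 9 2)(3 6 7)(4 13 8) =[0, 9, 1, 6, 13, 5, 7, 3, 4, 2, 10, 11, 12, 8]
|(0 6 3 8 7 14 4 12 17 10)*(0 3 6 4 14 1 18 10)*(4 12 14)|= |(0 12 17)(1 18 10 3 8 7)(4 14)|= 6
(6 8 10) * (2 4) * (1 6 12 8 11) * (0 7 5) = (0 7 5)(1 6 11)(2 4)(8 10 12) = [7, 6, 4, 3, 2, 0, 11, 5, 10, 9, 12, 1, 8]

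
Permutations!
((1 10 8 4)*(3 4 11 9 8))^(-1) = (1 4 3 10)(8 9 11) = [0, 4, 2, 10, 3, 5, 6, 7, 9, 11, 1, 8]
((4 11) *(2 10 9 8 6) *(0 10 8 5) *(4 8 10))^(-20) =(0 9 2 8 4 5 10 6 11) =[9, 1, 8, 3, 5, 10, 11, 7, 4, 2, 6, 0]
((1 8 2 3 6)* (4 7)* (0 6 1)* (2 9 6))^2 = (0 3 8 6 2 1 9) = [3, 9, 1, 8, 4, 5, 2, 7, 6, 0]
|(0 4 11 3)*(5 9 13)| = 12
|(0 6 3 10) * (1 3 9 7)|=|(0 6 9 7 1 3 10)|=7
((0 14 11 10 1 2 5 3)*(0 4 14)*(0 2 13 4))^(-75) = [2, 14, 5, 0, 10, 3, 6, 7, 8, 9, 4, 13, 12, 11, 1] = (0 2 5 3)(1 14)(4 10)(11 13)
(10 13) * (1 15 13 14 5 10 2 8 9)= (1 15 13 2 8 9)(5 10 14)= [0, 15, 8, 3, 4, 10, 6, 7, 9, 1, 14, 11, 12, 2, 5, 13]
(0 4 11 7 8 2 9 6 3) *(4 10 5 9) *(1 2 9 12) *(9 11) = (0 10 5 12 1 2 4 9 6 3)(7 8 11) = [10, 2, 4, 0, 9, 12, 3, 8, 11, 6, 5, 7, 1]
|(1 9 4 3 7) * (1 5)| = 6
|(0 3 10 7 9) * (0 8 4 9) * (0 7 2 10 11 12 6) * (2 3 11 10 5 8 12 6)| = 6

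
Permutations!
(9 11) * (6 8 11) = (6 8 11 9) = [0, 1, 2, 3, 4, 5, 8, 7, 11, 6, 10, 9]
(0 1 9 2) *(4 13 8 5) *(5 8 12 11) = (0 1 9 2)(4 13 12 11 5) = [1, 9, 0, 3, 13, 4, 6, 7, 8, 2, 10, 5, 11, 12]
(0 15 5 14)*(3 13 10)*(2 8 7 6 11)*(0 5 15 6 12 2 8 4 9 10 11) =[6, 1, 4, 13, 9, 14, 0, 12, 7, 10, 3, 8, 2, 11, 5, 15] =(15)(0 6)(2 4 9 10 3 13 11 8 7 12)(5 14)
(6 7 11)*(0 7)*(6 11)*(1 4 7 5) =(11)(0 5 1 4 7 6) =[5, 4, 2, 3, 7, 1, 0, 6, 8, 9, 10, 11]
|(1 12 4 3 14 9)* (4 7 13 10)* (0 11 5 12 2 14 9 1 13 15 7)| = |(0 11 5 12)(1 2 14)(3 9 13 10 4)(7 15)| = 60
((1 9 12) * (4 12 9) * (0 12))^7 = [4, 12, 2, 3, 1, 5, 6, 7, 8, 9, 10, 11, 0] = (0 4 1 12)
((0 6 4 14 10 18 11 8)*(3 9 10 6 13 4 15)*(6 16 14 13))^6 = [18, 1, 2, 0, 4, 5, 11, 7, 10, 6, 15, 9, 12, 13, 14, 8, 16, 17, 3] = (0 18 3)(6 11 9)(8 10 15)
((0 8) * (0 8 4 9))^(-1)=(0 9 4)=[9, 1, 2, 3, 0, 5, 6, 7, 8, 4]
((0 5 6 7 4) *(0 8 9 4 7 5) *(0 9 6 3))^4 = (0 6 9 5 4 3 8) = [6, 1, 2, 8, 3, 4, 9, 7, 0, 5]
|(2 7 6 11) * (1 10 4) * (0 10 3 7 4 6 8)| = 10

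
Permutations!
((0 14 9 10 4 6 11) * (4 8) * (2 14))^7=(0 6 8 9 2 11 4 10 14)=[6, 1, 11, 3, 10, 5, 8, 7, 9, 2, 14, 4, 12, 13, 0]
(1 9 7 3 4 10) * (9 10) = (1 10)(3 4 9 7) = [0, 10, 2, 4, 9, 5, 6, 3, 8, 7, 1]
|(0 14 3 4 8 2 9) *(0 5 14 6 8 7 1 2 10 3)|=12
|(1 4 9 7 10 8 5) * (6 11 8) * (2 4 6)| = 5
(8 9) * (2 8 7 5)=(2 8 9 7 5)=[0, 1, 8, 3, 4, 2, 6, 5, 9, 7]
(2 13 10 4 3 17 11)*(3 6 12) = (2 13 10 4 6 12 3 17 11) = [0, 1, 13, 17, 6, 5, 12, 7, 8, 9, 4, 2, 3, 10, 14, 15, 16, 11]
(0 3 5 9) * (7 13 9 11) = (0 3 5 11 7 13 9) = [3, 1, 2, 5, 4, 11, 6, 13, 8, 0, 10, 7, 12, 9]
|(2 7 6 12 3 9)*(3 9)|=|(2 7 6 12 9)|=5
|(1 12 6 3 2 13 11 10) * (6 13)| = |(1 12 13 11 10)(2 6 3)| = 15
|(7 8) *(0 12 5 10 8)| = |(0 12 5 10 8 7)| = 6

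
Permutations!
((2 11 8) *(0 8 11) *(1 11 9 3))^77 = [2, 11, 8, 1, 4, 5, 6, 7, 0, 3, 10, 9] = (0 2 8)(1 11 9 3)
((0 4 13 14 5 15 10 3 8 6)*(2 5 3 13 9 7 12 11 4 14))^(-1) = (0 6 8 3 14)(2 13 10 15 5)(4 11 12 7 9) = [6, 1, 13, 14, 11, 2, 8, 9, 3, 4, 15, 12, 7, 10, 0, 5]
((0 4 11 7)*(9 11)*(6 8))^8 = (0 11 4 7 9) = [11, 1, 2, 3, 7, 5, 6, 9, 8, 0, 10, 4]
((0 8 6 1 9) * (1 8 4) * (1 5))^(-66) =(0 9 1 5 4) =[9, 5, 2, 3, 0, 4, 6, 7, 8, 1]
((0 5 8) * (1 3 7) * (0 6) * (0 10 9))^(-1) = (0 9 10 6 8 5)(1 7 3) = [9, 7, 2, 1, 4, 0, 8, 3, 5, 10, 6]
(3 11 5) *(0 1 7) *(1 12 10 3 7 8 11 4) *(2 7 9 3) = (0 12 10 2 7)(1 8 11 5 9 3 4) = [12, 8, 7, 4, 1, 9, 6, 0, 11, 3, 2, 5, 10]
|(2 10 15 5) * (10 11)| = 5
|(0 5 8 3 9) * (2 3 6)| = |(0 5 8 6 2 3 9)| = 7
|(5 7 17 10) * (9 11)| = |(5 7 17 10)(9 11)| = 4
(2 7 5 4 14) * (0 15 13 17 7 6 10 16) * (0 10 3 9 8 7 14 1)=(0 15 13 17 14 2 6 3 9 8 7 5 4 1)(10 16)=[15, 0, 6, 9, 1, 4, 3, 5, 7, 8, 16, 11, 12, 17, 2, 13, 10, 14]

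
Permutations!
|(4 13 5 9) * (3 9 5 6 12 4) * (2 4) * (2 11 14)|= 14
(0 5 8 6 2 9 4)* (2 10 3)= (0 5 8 6 10 3 2 9 4)= [5, 1, 9, 2, 0, 8, 10, 7, 6, 4, 3]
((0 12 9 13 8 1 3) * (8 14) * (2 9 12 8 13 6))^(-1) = (0 3 1 8)(2 6 9)(13 14) = [3, 8, 6, 1, 4, 5, 9, 7, 0, 2, 10, 11, 12, 14, 13]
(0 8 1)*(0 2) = (0 8 1 2) = [8, 2, 0, 3, 4, 5, 6, 7, 1]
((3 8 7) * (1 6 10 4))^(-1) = [0, 4, 2, 7, 10, 5, 1, 8, 3, 9, 6] = (1 4 10 6)(3 7 8)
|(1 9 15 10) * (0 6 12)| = |(0 6 12)(1 9 15 10)| = 12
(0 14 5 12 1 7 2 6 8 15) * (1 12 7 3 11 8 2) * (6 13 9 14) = (0 6 2 13 9 14 5 7 1 3 11 8 15) = [6, 3, 13, 11, 4, 7, 2, 1, 15, 14, 10, 8, 12, 9, 5, 0]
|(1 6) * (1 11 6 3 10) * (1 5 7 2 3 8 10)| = 14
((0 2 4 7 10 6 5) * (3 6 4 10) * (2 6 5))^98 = (0 2 4 3)(5 6 10 7) = [2, 1, 4, 0, 3, 6, 10, 5, 8, 9, 7]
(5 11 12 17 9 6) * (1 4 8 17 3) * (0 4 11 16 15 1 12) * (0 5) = [4, 11, 2, 12, 8, 16, 0, 7, 17, 6, 10, 5, 3, 13, 14, 1, 15, 9] = (0 4 8 17 9 6)(1 11 5 16 15)(3 12)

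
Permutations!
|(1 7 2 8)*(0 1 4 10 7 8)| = 7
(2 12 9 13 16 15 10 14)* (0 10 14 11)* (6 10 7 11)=[7, 1, 12, 3, 4, 5, 10, 11, 8, 13, 6, 0, 9, 16, 2, 14, 15]=(0 7 11)(2 12 9 13 16 15 14)(6 10)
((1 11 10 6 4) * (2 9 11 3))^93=(1 10 2 4 11 3 6 9)=[0, 10, 4, 6, 11, 5, 9, 7, 8, 1, 2, 3]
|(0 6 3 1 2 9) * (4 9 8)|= |(0 6 3 1 2 8 4 9)|= 8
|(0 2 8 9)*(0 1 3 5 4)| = |(0 2 8 9 1 3 5 4)| = 8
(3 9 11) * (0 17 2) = [17, 1, 0, 9, 4, 5, 6, 7, 8, 11, 10, 3, 12, 13, 14, 15, 16, 2] = (0 17 2)(3 9 11)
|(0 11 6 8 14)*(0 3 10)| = 7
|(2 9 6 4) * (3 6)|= |(2 9 3 6 4)|= 5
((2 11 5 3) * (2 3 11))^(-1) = [0, 1, 2, 3, 4, 11, 6, 7, 8, 9, 10, 5] = (5 11)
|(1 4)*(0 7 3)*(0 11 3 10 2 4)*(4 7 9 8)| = |(0 9 8 4 1)(2 7 10)(3 11)| = 30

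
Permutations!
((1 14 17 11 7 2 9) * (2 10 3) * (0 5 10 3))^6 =[0, 2, 7, 11, 4, 5, 6, 17, 8, 3, 10, 14, 12, 13, 9, 15, 16, 1] =(1 2 7 17)(3 11 14 9)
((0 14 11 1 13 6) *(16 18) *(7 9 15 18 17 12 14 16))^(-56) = (18)(0 13 11 12 16 6 1 14 17) = [13, 14, 2, 3, 4, 5, 1, 7, 8, 9, 10, 12, 16, 11, 17, 15, 6, 0, 18]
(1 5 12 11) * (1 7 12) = (1 5)(7 12 11) = [0, 5, 2, 3, 4, 1, 6, 12, 8, 9, 10, 7, 11]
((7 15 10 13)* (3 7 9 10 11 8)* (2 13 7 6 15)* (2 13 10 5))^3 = (2 13)(3 11 6 8 15)(5 7)(9 10) = [0, 1, 13, 11, 4, 7, 8, 5, 15, 10, 9, 6, 12, 2, 14, 3]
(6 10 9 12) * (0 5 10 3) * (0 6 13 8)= (0 5 10 9 12 13 8)(3 6)= [5, 1, 2, 6, 4, 10, 3, 7, 0, 12, 9, 11, 13, 8]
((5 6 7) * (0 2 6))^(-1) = [5, 1, 0, 3, 4, 7, 2, 6] = (0 5 7 6 2)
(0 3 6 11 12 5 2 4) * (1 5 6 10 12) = (0 3 10 12 6 11 1 5 2 4) = [3, 5, 4, 10, 0, 2, 11, 7, 8, 9, 12, 1, 6]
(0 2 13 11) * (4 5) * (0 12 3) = [2, 1, 13, 0, 5, 4, 6, 7, 8, 9, 10, 12, 3, 11] = (0 2 13 11 12 3)(4 5)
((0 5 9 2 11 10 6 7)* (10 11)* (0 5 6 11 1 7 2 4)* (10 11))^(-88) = (0 2 1 5 4 6 11 7 9) = [2, 5, 1, 3, 6, 4, 11, 9, 8, 0, 10, 7]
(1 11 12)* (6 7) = [0, 11, 2, 3, 4, 5, 7, 6, 8, 9, 10, 12, 1] = (1 11 12)(6 7)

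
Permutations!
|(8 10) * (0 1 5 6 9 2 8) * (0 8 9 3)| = |(0 1 5 6 3)(2 9)(8 10)| = 10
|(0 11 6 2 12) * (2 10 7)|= 7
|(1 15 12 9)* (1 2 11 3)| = 7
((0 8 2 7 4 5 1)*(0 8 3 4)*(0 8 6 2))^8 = (0 8 7 2 6 1 5 4 3) = [8, 5, 6, 0, 3, 4, 1, 2, 7]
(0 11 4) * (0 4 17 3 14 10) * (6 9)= (0 11 17 3 14 10)(6 9)= [11, 1, 2, 14, 4, 5, 9, 7, 8, 6, 0, 17, 12, 13, 10, 15, 16, 3]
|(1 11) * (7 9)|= |(1 11)(7 9)|= 2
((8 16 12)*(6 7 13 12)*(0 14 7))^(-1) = (0 6 16 8 12 13 7 14) = [6, 1, 2, 3, 4, 5, 16, 14, 12, 9, 10, 11, 13, 7, 0, 15, 8]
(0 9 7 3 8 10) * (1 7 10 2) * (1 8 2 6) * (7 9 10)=[10, 9, 8, 2, 4, 5, 1, 3, 6, 7, 0]=(0 10)(1 9 7 3 2 8 6)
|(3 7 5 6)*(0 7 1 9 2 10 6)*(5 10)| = 9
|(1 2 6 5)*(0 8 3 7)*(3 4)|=|(0 8 4 3 7)(1 2 6 5)|=20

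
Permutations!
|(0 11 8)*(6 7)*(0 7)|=5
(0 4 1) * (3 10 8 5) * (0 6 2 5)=(0 4 1 6 2 5 3 10 8)=[4, 6, 5, 10, 1, 3, 2, 7, 0, 9, 8]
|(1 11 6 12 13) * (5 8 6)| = 7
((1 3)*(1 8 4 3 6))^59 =(1 6)(3 4 8) =[0, 6, 2, 4, 8, 5, 1, 7, 3]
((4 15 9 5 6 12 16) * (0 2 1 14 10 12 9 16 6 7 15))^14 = [2, 14, 1, 3, 0, 7, 9, 15, 8, 5, 12, 11, 6, 13, 10, 16, 4] = (0 2 1 14 10 12 6 9 5 7 15 16 4)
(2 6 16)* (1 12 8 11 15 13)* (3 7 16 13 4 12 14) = (1 14 3 7 16 2 6 13)(4 12 8 11 15) = [0, 14, 6, 7, 12, 5, 13, 16, 11, 9, 10, 15, 8, 1, 3, 4, 2]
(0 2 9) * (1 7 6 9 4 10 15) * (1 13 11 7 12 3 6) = (0 2 4 10 15 13 11 7 1 12 3 6 9) = [2, 12, 4, 6, 10, 5, 9, 1, 8, 0, 15, 7, 3, 11, 14, 13]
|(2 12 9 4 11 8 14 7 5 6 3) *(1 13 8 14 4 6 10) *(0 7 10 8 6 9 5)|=|(0 7)(1 13 6 3 2 12 5 8 4 11 14 10)|=12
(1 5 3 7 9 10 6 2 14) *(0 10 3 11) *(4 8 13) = (0 10 6 2 14 1 5 11)(3 7 9)(4 8 13) = [10, 5, 14, 7, 8, 11, 2, 9, 13, 3, 6, 0, 12, 4, 1]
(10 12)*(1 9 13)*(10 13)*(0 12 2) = (0 12 13 1 9 10 2) = [12, 9, 0, 3, 4, 5, 6, 7, 8, 10, 2, 11, 13, 1]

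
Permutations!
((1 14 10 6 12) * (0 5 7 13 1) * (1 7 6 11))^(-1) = [12, 11, 2, 3, 4, 0, 5, 13, 8, 9, 14, 10, 6, 7, 1] = (0 12 6 5)(1 11 10 14)(7 13)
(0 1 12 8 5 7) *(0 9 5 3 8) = (0 1 12)(3 8)(5 7 9) = [1, 12, 2, 8, 4, 7, 6, 9, 3, 5, 10, 11, 0]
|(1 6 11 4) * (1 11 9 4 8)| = 6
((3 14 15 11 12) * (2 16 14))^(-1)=(2 3 12 11 15 14 16)=[0, 1, 3, 12, 4, 5, 6, 7, 8, 9, 10, 15, 11, 13, 16, 14, 2]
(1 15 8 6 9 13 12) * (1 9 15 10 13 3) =(1 10 13 12 9 3)(6 15 8) =[0, 10, 2, 1, 4, 5, 15, 7, 6, 3, 13, 11, 9, 12, 14, 8]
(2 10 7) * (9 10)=(2 9 10 7)=[0, 1, 9, 3, 4, 5, 6, 2, 8, 10, 7]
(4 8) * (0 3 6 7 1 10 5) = [3, 10, 2, 6, 8, 0, 7, 1, 4, 9, 5] = (0 3 6 7 1 10 5)(4 8)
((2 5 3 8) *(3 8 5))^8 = (8) = [0, 1, 2, 3, 4, 5, 6, 7, 8]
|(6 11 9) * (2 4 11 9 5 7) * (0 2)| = |(0 2 4 11 5 7)(6 9)| = 6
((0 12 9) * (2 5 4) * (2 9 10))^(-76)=(0 12 10 2 5 4 9)=[12, 1, 5, 3, 9, 4, 6, 7, 8, 0, 2, 11, 10]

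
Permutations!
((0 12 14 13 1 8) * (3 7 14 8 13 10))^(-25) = (0 8 12)(1 13)(3 10 14 7) = [8, 13, 2, 10, 4, 5, 6, 3, 12, 9, 14, 11, 0, 1, 7]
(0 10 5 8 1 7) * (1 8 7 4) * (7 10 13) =[13, 4, 2, 3, 1, 10, 6, 0, 8, 9, 5, 11, 12, 7] =(0 13 7)(1 4)(5 10)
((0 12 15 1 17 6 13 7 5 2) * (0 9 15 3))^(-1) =(0 3 12)(1 15 9 2 5 7 13 6 17) =[3, 15, 5, 12, 4, 7, 17, 13, 8, 2, 10, 11, 0, 6, 14, 9, 16, 1]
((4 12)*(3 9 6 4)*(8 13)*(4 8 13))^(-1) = (13)(3 12 4 8 6 9) = [0, 1, 2, 12, 8, 5, 9, 7, 6, 3, 10, 11, 4, 13]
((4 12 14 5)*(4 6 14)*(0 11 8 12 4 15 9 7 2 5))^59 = [15, 1, 0, 3, 4, 11, 8, 14, 7, 6, 10, 9, 2, 13, 12, 5] = (0 15 5 11 9 6 8 7 14 12 2)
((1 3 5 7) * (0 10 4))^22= [10, 5, 2, 7, 0, 1, 6, 3, 8, 9, 4]= (0 10 4)(1 5)(3 7)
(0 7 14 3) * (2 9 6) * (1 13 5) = (0 7 14 3)(1 13 5)(2 9 6) = [7, 13, 9, 0, 4, 1, 2, 14, 8, 6, 10, 11, 12, 5, 3]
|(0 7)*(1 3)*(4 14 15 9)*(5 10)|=4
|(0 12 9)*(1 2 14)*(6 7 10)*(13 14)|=|(0 12 9)(1 2 13 14)(6 7 10)|=12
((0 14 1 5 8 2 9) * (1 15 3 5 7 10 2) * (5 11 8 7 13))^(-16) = (0 10 13 11 14 2 5 8 15 9 7 1 3) = [10, 3, 5, 0, 4, 8, 6, 1, 15, 7, 13, 14, 12, 11, 2, 9]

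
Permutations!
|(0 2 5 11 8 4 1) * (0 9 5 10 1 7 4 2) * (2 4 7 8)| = 6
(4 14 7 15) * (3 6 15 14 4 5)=(3 6 15 5)(7 14)=[0, 1, 2, 6, 4, 3, 15, 14, 8, 9, 10, 11, 12, 13, 7, 5]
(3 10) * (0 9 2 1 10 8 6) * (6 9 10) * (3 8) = (0 10 8 9 2 1 6) = [10, 6, 1, 3, 4, 5, 0, 7, 9, 2, 8]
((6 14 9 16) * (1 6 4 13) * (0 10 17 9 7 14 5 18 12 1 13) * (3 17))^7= (1 5 12 6 18)(7 14)= [0, 5, 2, 3, 4, 12, 18, 14, 8, 9, 10, 11, 6, 13, 7, 15, 16, 17, 1]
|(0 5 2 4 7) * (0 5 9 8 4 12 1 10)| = 10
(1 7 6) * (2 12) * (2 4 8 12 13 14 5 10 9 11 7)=(1 2 13 14 5 10 9 11 7 6)(4 8 12)=[0, 2, 13, 3, 8, 10, 1, 6, 12, 11, 9, 7, 4, 14, 5]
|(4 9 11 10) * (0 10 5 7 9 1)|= 4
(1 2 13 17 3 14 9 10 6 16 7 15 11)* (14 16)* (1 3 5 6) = [0, 2, 13, 16, 4, 6, 14, 15, 8, 10, 1, 3, 12, 17, 9, 11, 7, 5] = (1 2 13 17 5 6 14 9 10)(3 16 7 15 11)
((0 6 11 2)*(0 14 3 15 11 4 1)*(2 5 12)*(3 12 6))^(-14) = [15, 3, 14, 11, 0, 4, 1, 7, 8, 9, 10, 6, 2, 13, 12, 5] = (0 15 5 4)(1 3 11 6)(2 14 12)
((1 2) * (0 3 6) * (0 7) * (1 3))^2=(0 2 6)(1 3 7)=[2, 3, 6, 7, 4, 5, 0, 1]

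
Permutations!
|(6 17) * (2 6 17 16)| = 3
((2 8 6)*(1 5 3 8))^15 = [0, 8, 3, 2, 4, 6, 5, 7, 1] = (1 8)(2 3)(5 6)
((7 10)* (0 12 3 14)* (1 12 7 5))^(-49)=(0 14 3 12 1 5 10 7)=[14, 5, 2, 12, 4, 10, 6, 0, 8, 9, 7, 11, 1, 13, 3]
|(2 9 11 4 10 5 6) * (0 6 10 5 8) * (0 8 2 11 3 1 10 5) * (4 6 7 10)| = 8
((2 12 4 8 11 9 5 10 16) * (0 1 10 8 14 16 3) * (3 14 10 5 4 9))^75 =(0 8)(1 11)(2 14 4 12 16 10 9)(3 5) =[8, 11, 14, 5, 12, 3, 6, 7, 0, 2, 9, 1, 16, 13, 4, 15, 10]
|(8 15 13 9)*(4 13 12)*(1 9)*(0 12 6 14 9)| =5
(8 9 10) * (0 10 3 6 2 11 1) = (0 10 8 9 3 6 2 11 1) = [10, 0, 11, 6, 4, 5, 2, 7, 9, 3, 8, 1]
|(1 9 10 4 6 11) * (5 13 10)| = |(1 9 5 13 10 4 6 11)| = 8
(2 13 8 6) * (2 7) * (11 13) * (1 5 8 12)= [0, 5, 11, 3, 4, 8, 7, 2, 6, 9, 10, 13, 1, 12]= (1 5 8 6 7 2 11 13 12)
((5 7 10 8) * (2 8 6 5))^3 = (2 8)(5 6 10 7) = [0, 1, 8, 3, 4, 6, 10, 5, 2, 9, 7]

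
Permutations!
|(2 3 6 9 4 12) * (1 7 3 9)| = 4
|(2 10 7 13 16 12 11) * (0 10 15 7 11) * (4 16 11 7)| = |(0 10 7 13 11 2 15 4 16 12)| = 10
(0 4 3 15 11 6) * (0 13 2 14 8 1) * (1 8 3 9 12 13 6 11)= (0 4 9 12 13 2 14 3 15 1)= [4, 0, 14, 15, 9, 5, 6, 7, 8, 12, 10, 11, 13, 2, 3, 1]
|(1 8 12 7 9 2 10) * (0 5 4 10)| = |(0 5 4 10 1 8 12 7 9 2)| = 10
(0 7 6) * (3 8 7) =(0 3 8 7 6) =[3, 1, 2, 8, 4, 5, 0, 6, 7]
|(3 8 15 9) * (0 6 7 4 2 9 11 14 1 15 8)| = |(0 6 7 4 2 9 3)(1 15 11 14)| = 28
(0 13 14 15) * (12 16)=(0 13 14 15)(12 16)=[13, 1, 2, 3, 4, 5, 6, 7, 8, 9, 10, 11, 16, 14, 15, 0, 12]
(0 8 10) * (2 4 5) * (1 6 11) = (0 8 10)(1 6 11)(2 4 5) = [8, 6, 4, 3, 5, 2, 11, 7, 10, 9, 0, 1]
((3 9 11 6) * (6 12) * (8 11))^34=(3 12 8)(6 11 9)=[0, 1, 2, 12, 4, 5, 11, 7, 3, 6, 10, 9, 8]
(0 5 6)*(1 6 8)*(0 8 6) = (0 5 6 8 1) = [5, 0, 2, 3, 4, 6, 8, 7, 1]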